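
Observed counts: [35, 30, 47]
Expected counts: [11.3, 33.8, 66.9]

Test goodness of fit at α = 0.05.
Chi-square goodness of fit test:
H₀: observed counts match expected distribution
H₁: observed counts differ from expected distribution
df = k - 1 = 2
χ² = Σ(O - E)²/E
   = (35 - 11.3)²/11.3 + (30 - 33.8)²/33.8 + (47 - 66.9)²/66.9
   = 49.707 + 0.427 + 5.919
   = 56.05
p-value < 0.0001

Since p-value < α = 0.05, we reject H₀.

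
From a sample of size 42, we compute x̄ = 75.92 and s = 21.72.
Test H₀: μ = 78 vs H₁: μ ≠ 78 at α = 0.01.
One-sample t-test:
H₀: μ = 78
H₁: μ ≠ 78
df = n - 1 = 41
t = (x̄ - μ₀) / (s/√n) = (75.92 - 78) / (21.72/√42) = -0.621
p-value = 0.5383

Since p-value > α = 0.01, we fail to reject H₀.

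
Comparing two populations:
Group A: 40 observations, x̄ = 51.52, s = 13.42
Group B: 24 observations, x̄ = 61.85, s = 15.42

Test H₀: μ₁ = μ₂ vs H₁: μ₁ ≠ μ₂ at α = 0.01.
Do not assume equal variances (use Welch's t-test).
Welch's two-sample t-test:
H₀: μ₁ = μ₂
H₁: μ₁ ≠ μ₂
s₁²/n₁ = 13.42²/40 = 4.5024,  s₂²/n₂ = 15.42²/24 = 9.9073
SE = √(s₁²/n₁ + s₂²/n₂) = √(4.5024 + 9.9073) = 3.7960
df (Welch-Satterthwaite) = (s₁²/n₁ + s₂²/n₂)² / [(s₁²/n₁)²/(n₁-1) + (s₂²/n₂)²/(n₂-1)] ≈ 43.37
t = (x̄₁ - x̄₂) / SE = (51.52 - 61.85) / 3.7960 = -10.33 / 3.7960 = -2.721
p-value = 0.0093

Since p-value < α = 0.01, we reject H₀.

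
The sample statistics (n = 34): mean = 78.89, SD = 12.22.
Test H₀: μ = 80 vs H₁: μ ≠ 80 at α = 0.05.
One-sample t-test:
H₀: μ = 80
H₁: μ ≠ 80
df = n - 1 = 33
t = (x̄ - μ₀) / (s/√n) = (78.89 - 80) / (12.22/√34) = -0.530
p-value = 0.5999

Since p-value > α = 0.05, we fail to reject H₀.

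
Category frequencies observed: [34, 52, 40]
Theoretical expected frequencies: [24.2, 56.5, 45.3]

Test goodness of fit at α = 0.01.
Chi-square goodness of fit test:
H₀: observed counts match expected distribution
H₁: observed counts differ from expected distribution
df = k - 1 = 2
χ² = Σ(O - E)²/E
   = (34 - 24.2)²/24.2 + (52 - 56.5)²/56.5 + (40 - 45.3)²/45.3
   = 3.969 + 0.358 + 0.620
   = 4.95
p-value = 0.0843

Since p-value > α = 0.01, we fail to reject H₀.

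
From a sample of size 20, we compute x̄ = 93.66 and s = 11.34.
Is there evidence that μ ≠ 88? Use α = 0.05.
One-sample t-test:
H₀: μ = 88
H₁: μ ≠ 88
df = n - 1 = 19
t = (x̄ - μ₀) / (s/√n) = (93.66 - 88) / (11.34/√20) = 2.232
p-value = 0.0378

Since p-value < α = 0.05, we reject H₀.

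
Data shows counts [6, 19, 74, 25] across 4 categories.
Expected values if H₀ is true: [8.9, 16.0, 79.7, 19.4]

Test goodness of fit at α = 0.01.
Chi-square goodness of fit test:
H₀: observed counts match expected distribution
H₁: observed counts differ from expected distribution
df = k - 1 = 3
χ² = Σ(O - E)²/E
   = (6 - 8.9)²/8.9 + (19 - 16.0)²/16.0 + (74 - 79.7)²/79.7 + (25 - 19.4)²/19.4
   = 0.945 + 0.562 + 0.408 + 1.616
   = 3.53
p-value = 0.3167

Since p-value > α = 0.01, we fail to reject H₀.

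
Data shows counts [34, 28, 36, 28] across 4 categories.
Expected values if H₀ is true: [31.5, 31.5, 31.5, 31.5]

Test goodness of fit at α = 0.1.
Chi-square goodness of fit test:
H₀: observed counts match expected distribution
H₁: observed counts differ from expected distribution
df = k - 1 = 3
χ² = Σ(O - E)²/E
   = (34 - 31.5)²/31.5 + (28 - 31.5)²/31.5 + (36 - 31.5)²/31.5 + (28 - 31.5)²/31.5
   = 0.198 + 0.389 + 0.643 + 0.389
   = 1.62
p-value = 0.6551

Since p-value > α = 0.1, we fail to reject H₀.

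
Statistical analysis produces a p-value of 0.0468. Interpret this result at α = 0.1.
Since p = 0.0468 < α = 0.1, reject H₀.
There is sufficient evidence to reject the null hypothesis; the result is statistically significant at the 0.1 level.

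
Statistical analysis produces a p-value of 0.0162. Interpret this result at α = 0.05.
Since p = 0.0162 < α = 0.05, reject H₀.
There is sufficient evidence to reject the null hypothesis; the result is statistically significant at the 0.05 level.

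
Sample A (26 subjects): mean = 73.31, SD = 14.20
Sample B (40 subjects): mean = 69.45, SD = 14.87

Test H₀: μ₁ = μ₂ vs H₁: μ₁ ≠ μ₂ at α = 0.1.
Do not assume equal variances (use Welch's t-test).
Welch's two-sample t-test:
H₀: μ₁ = μ₂
H₁: μ₁ ≠ μ₂
s₁²/n₁ = 14.20²/26 = 7.7554,  s₂²/n₂ = 14.87²/40 = 5.5279
SE = √(s₁²/n₁ + s₂²/n₂) = √(7.7554 + 5.5279) = 3.6446
df (Welch-Satterthwaite) = (s₁²/n₁ + s₂²/n₂)² / [(s₁²/n₁)²/(n₁-1) + (s₂²/n₂)²/(n₂-1)] ≈ 55.32
t = (x̄₁ - x̄₂) / SE = (73.31 - 69.45) / 3.6446 = 3.86 / 3.6446 = 1.059
p-value = 0.2942

Since p-value > α = 0.1, we fail to reject H₀.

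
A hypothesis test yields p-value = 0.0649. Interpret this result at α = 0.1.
Since p = 0.0649 < α = 0.1, reject H₀.
There is sufficient evidence to reject the null hypothesis; the result is statistically significant at the 0.1 level.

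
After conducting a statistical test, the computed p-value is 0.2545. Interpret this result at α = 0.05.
Since p = 0.2545 > α = 0.05, fail to reject H₀.
There is insufficient evidence to reject the null hypothesis; the result is not statistically significant at the 0.05 level.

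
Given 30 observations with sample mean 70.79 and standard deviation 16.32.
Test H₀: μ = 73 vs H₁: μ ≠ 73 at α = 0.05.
One-sample t-test:
H₀: μ = 73
H₁: μ ≠ 73
df = n - 1 = 29
t = (x̄ - μ₀) / (s/√n) = (70.79 - 73) / (16.32/√30) = -0.742
p-value = 0.4642

Since p-value > α = 0.05, we fail to reject H₀.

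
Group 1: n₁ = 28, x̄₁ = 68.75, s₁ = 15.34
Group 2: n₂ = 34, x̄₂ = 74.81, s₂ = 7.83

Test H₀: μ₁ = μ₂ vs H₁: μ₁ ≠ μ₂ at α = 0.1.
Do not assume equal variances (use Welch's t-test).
Welch's two-sample t-test:
H₀: μ₁ = μ₂
H₁: μ₁ ≠ μ₂
s₁²/n₁ = 15.34²/28 = 8.4041,  s₂²/n₂ = 7.83²/34 = 1.8032
SE = √(s₁²/n₁ + s₂²/n₂) = √(8.4041 + 1.8032) = 3.1949
df (Welch-Satterthwaite) = (s₁²/n₁ + s₂²/n₂)² / [(s₁²/n₁)²/(n₁-1) + (s₂²/n₂)²/(n₂-1)] ≈ 38.38
t = (x̄₁ - x̄₂) / SE = (68.75 - 74.81) / 3.1949 = -6.06 / 3.1949 = -1.897
p-value = 0.0654

Since p-value < α = 0.1, we reject H₀.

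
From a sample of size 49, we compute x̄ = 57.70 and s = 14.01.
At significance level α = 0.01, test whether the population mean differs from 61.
One-sample t-test:
H₀: μ = 61
H₁: μ ≠ 61
df = n - 1 = 48
t = (x̄ - μ₀) / (s/√n) = (57.70 - 61) / (14.01/√49) = -1.649
p-value = 0.1057

Since p-value > α = 0.01, we fail to reject H₀.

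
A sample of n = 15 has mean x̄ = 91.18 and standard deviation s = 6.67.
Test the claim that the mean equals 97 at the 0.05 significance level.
One-sample t-test:
H₀: μ = 97
H₁: μ ≠ 97
df = n - 1 = 14
t = (x̄ - μ₀) / (s/√n) = (91.18 - 97) / (6.67/√15) = -3.379
p-value = 0.0045

Since p-value < α = 0.05, we reject H₀.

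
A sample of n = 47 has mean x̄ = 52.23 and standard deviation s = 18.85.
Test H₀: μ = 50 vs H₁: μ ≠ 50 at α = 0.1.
One-sample t-test:
H₀: μ = 50
H₁: μ ≠ 50
df = n - 1 = 46
t = (x̄ - μ₀) / (s/√n) = (52.23 - 50) / (18.85/√47) = 0.811
p-value = 0.4215

Since p-value > α = 0.1, we fail to reject H₀.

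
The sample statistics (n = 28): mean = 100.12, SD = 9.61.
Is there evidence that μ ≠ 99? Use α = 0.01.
One-sample t-test:
H₀: μ = 99
H₁: μ ≠ 99
df = n - 1 = 27
t = (x̄ - μ₀) / (s/√n) = (100.12 - 99) / (9.61/√28) = 0.617
p-value = 0.5426

Since p-value > α = 0.01, we fail to reject H₀.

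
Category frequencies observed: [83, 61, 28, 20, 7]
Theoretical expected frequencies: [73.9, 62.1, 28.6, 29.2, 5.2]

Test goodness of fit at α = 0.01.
Chi-square goodness of fit test:
H₀: observed counts match expected distribution
H₁: observed counts differ from expected distribution
df = k - 1 = 4
χ² = Σ(O - E)²/E
   = (83 - 73.9)²/73.9 + (61 - 62.1)²/62.1 + (28 - 28.6)²/28.6 + (20 - 29.2)²/29.2 + (7 - 5.2)²/5.2
   = 1.121 + 0.019 + 0.013 + 2.899 + 0.623
   = 4.67
p-value = 0.3224

Since p-value > α = 0.01, we fail to reject H₀.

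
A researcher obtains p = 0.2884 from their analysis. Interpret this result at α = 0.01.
Since p = 0.2884 > α = 0.01, fail to reject H₀.
There is insufficient evidence to reject the null hypothesis; the result is not statistically significant at the 0.01 level.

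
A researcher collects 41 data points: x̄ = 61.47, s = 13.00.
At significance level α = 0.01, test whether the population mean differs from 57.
One-sample t-test:
H₀: μ = 57
H₁: μ ≠ 57
df = n - 1 = 40
t = (x̄ - μ₀) / (s/√n) = (61.47 - 57) / (13.00/√41) = 2.202
p-value = 0.0335

Since p-value > α = 0.01, we fail to reject H₀.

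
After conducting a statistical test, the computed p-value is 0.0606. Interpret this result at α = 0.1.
Since p = 0.0606 < α = 0.1, reject H₀.
There is sufficient evidence to reject the null hypothesis; the result is statistically significant at the 0.1 level.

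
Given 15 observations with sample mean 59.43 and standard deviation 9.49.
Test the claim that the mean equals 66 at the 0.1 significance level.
One-sample t-test:
H₀: μ = 66
H₁: μ ≠ 66
df = n - 1 = 14
t = (x̄ - μ₀) / (s/√n) = (59.43 - 66) / (9.49/√15) = -2.681
p-value = 0.0179

Since p-value < α = 0.1, we reject H₀.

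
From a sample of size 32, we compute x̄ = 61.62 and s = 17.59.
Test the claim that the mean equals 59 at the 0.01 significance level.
One-sample t-test:
H₀: μ = 59
H₁: μ ≠ 59
df = n - 1 = 31
t = (x̄ - μ₀) / (s/√n) = (61.62 - 59) / (17.59/√32) = 0.843
p-value = 0.4059

Since p-value > α = 0.01, we fail to reject H₀.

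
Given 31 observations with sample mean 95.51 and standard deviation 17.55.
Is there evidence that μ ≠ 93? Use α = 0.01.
One-sample t-test:
H₀: μ = 93
H₁: μ ≠ 93
df = n - 1 = 30
t = (x̄ - μ₀) / (s/√n) = (95.51 - 93) / (17.55/√31) = 0.796
p-value = 0.4321

Since p-value > α = 0.01, we fail to reject H₀.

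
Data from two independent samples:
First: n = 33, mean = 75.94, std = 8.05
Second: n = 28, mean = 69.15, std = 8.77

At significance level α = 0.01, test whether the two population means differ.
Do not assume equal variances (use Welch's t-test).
Welch's two-sample t-test:
H₀: μ₁ = μ₂
H₁: μ₁ ≠ μ₂
s₁²/n₁ = 8.05²/33 = 1.9637,  s₂²/n₂ = 8.77²/28 = 2.7469
SE = √(s₁²/n₁ + s₂²/n₂) = √(1.9637 + 2.7469) = 2.1704
df (Welch-Satterthwaite) = (s₁²/n₁ + s₂²/n₂)² / [(s₁²/n₁)²/(n₁-1) + (s₂²/n₂)²/(n₂-1)] ≈ 55.48
t = (x̄₁ - x̄₂) / SE = (75.94 - 69.15) / 2.1704 = 6.79 / 2.1704 = 3.128
p-value = 0.0028

Since p-value < α = 0.01, we reject H₀.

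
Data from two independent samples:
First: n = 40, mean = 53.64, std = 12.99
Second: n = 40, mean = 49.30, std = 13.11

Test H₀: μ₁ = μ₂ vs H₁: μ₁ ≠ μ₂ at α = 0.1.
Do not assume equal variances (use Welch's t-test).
Welch's two-sample t-test:
H₀: μ₁ = μ₂
H₁: μ₁ ≠ μ₂
s₁²/n₁ = 12.99²/40 = 4.2185,  s₂²/n₂ = 13.11²/40 = 4.2968
SE = √(s₁²/n₁ + s₂²/n₂) = √(4.2185 + 4.2968) = 2.9181
df (Welch-Satterthwaite) = (s₁²/n₁ + s₂²/n₂)² / [(s₁²/n₁)²/(n₁-1) + (s₂²/n₂)²/(n₂-1)] ≈ 77.99
t = (x̄₁ - x̄₂) / SE = (53.64 - 49.30) / 2.9181 = 4.34 / 2.9181 = 1.487
p-value = 0.1410

Since p-value > α = 0.1, we fail to reject H₀.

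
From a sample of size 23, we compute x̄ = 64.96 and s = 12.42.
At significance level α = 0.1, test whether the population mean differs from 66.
One-sample t-test:
H₀: μ = 66
H₁: μ ≠ 66
df = n - 1 = 22
t = (x̄ - μ₀) / (s/√n) = (64.96 - 66) / (12.42/√23) = -0.402
p-value = 0.6919

Since p-value > α = 0.1, we fail to reject H₀.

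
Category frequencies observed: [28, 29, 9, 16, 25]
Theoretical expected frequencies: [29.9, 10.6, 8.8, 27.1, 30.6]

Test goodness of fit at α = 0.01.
Chi-square goodness of fit test:
H₀: observed counts match expected distribution
H₁: observed counts differ from expected distribution
df = k - 1 = 4
χ² = Σ(O - E)²/E
   = (28 - 29.9)²/29.9 + (29 - 10.6)²/10.6 + (9 - 8.8)²/8.8 + (16 - 27.1)²/27.1 + (25 - 30.6)²/30.6
   = 0.121 + 31.940 + 0.005 + 4.546 + 1.025
   = 37.64
p-value < 0.0001

Since p-value < α = 0.01, we reject H₀.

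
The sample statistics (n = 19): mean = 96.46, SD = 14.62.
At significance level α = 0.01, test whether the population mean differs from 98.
One-sample t-test:
H₀: μ = 98
H₁: μ ≠ 98
df = n - 1 = 18
t = (x̄ - μ₀) / (s/√n) = (96.46 - 98) / (14.62/√19) = -0.459
p-value = 0.6516

Since p-value > α = 0.01, we fail to reject H₀.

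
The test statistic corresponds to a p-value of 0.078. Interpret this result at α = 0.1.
Since p = 0.078 < α = 0.1, reject H₀.
There is sufficient evidence to reject the null hypothesis; the result is statistically significant at the 0.1 level.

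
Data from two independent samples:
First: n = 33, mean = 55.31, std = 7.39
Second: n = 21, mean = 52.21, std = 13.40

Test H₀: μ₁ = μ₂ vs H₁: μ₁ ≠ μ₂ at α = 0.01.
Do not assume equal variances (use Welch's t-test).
Welch's two-sample t-test:
H₀: μ₁ = μ₂
H₁: μ₁ ≠ μ₂
s₁²/n₁ = 7.39²/33 = 1.6549,  s₂²/n₂ = 13.40²/21 = 8.5505
SE = √(s₁²/n₁ + s₂²/n₂) = √(1.6549 + 8.5505) = 3.1946
df (Welch-Satterthwaite) = (s₁²/n₁ + s₂²/n₂)² / [(s₁²/n₁)²/(n₁-1) + (s₂²/n₂)²/(n₂-1)] ≈ 27.84
t = (x̄₁ - x̄₂) / SE = (55.31 - 52.21) / 3.1946 = 3.10 / 3.1946 = 0.970
p-value = 0.3402

Since p-value > α = 0.01, we fail to reject H₀.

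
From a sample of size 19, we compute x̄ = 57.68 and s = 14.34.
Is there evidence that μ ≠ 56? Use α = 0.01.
One-sample t-test:
H₀: μ = 56
H₁: μ ≠ 56
df = n - 1 = 18
t = (x̄ - μ₀) / (s/√n) = (57.68 - 56) / (14.34/√19) = 0.511
p-value = 0.6158

Since p-value > α = 0.01, we fail to reject H₀.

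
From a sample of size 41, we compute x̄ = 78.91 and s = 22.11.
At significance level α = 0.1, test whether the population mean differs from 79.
One-sample t-test:
H₀: μ = 79
H₁: μ ≠ 79
df = n - 1 = 40
t = (x̄ - μ₀) / (s/√n) = (78.91 - 79) / (22.11/√41) = -0.026
p-value = 0.9793

Since p-value > α = 0.1, we fail to reject H₀.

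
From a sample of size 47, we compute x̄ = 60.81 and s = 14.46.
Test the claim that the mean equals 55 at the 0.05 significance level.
One-sample t-test:
H₀: μ = 55
H₁: μ ≠ 55
df = n - 1 = 46
t = (x̄ - μ₀) / (s/√n) = (60.81 - 55) / (14.46/√47) = 2.755
p-value = 0.0084

Since p-value < α = 0.05, we reject H₀.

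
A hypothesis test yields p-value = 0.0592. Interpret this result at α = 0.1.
Since p = 0.0592 < α = 0.1, reject H₀.
There is sufficient evidence to reject the null hypothesis; the result is statistically significant at the 0.1 level.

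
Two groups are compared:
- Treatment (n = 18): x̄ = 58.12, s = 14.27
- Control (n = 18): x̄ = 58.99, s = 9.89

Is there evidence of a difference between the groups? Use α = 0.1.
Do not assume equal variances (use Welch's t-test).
Welch's two-sample t-test:
H₀: μ₁ = μ₂
H₁: μ₁ ≠ μ₂
s₁²/n₁ = 14.27²/18 = 11.3129,  s₂²/n₂ = 9.89²/18 = 5.4340
SE = √(s₁²/n₁ + s₂²/n₂) = √(11.3129 + 5.4340) = 4.0923
df (Welch-Satterthwaite) = (s₁²/n₁ + s₂²/n₂)² / [(s₁²/n₁)²/(n₁-1) + (s₂²/n₂)²/(n₂-1)] ≈ 30.27
t = (x̄₁ - x̄₂) / SE = (58.12 - 58.99) / 4.0923 = -0.87 / 4.0923 = -0.213
p-value = 0.8331

Since p-value > α = 0.1, we fail to reject H₀.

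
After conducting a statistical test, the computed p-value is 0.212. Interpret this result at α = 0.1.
Since p = 0.212 > α = 0.1, fail to reject H₀.
There is insufficient evidence to reject the null hypothesis; the result is not statistically significant at the 0.1 level.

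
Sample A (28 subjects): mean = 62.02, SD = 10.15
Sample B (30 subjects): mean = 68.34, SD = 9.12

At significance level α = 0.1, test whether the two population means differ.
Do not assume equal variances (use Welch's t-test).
Welch's two-sample t-test:
H₀: μ₁ = μ₂
H₁: μ₁ ≠ μ₂
s₁²/n₁ = 10.15²/28 = 3.6794,  s₂²/n₂ = 9.12²/30 = 2.7725
SE = √(s₁²/n₁ + s₂²/n₂) = √(3.6794 + 2.7725) = 2.5401
df (Welch-Satterthwaite) = (s₁²/n₁ + s₂²/n₂)² / [(s₁²/n₁)²/(n₁-1) + (s₂²/n₂)²/(n₂-1)] ≈ 54.31
t = (x̄₁ - x̄₂) / SE = (62.02 - 68.34) / 2.5401 = -6.32 / 2.5401 = -2.488
p-value = 0.0159

Since p-value < α = 0.1, we reject H₀.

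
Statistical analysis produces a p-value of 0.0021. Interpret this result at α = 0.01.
Since p = 0.0021 < α = 0.01, reject H₀.
There is sufficient evidence to reject the null hypothesis; the result is statistically significant at the 0.01 level.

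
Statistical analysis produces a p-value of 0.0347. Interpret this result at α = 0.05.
Since p = 0.0347 < α = 0.05, reject H₀.
There is sufficient evidence to reject the null hypothesis; the result is statistically significant at the 0.05 level.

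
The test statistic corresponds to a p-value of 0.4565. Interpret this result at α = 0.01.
Since p = 0.4565 > α = 0.01, fail to reject H₀.
There is insufficient evidence to reject the null hypothesis; the result is not statistically significant at the 0.01 level.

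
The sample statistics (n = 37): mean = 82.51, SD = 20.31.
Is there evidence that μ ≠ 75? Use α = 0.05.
One-sample t-test:
H₀: μ = 75
H₁: μ ≠ 75
df = n - 1 = 36
t = (x̄ - μ₀) / (s/√n) = (82.51 - 75) / (20.31/√37) = 2.249
p-value = 0.0307

Since p-value < α = 0.05, we reject H₀.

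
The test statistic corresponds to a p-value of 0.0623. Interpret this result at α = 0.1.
Since p = 0.0623 < α = 0.1, reject H₀.
There is sufficient evidence to reject the null hypothesis; the result is statistically significant at the 0.1 level.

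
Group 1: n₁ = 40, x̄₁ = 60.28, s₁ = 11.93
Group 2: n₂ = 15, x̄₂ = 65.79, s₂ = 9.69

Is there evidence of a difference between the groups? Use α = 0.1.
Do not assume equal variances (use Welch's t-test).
Welch's two-sample t-test:
H₀: μ₁ = μ₂
H₁: μ₁ ≠ μ₂
s₁²/n₁ = 11.93²/40 = 3.5581,  s₂²/n₂ = 9.69²/15 = 6.2597
SE = √(s₁²/n₁ + s₂²/n₂) = √(3.5581 + 6.2597) = 3.1333
df (Welch-Satterthwaite) = (s₁²/n₁ + s₂²/n₂)² / [(s₁²/n₁)²/(n₁-1) + (s₂²/n₂)²/(n₂-1)] ≈ 30.86
t = (x̄₁ - x̄₂) / SE = (60.28 - 65.79) / 3.1333 = -5.51 / 3.1333 = -1.759
p-value = 0.0886

Since p-value < α = 0.1, we reject H₀.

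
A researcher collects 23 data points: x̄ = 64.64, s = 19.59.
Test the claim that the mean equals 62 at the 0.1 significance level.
One-sample t-test:
H₀: μ = 62
H₁: μ ≠ 62
df = n - 1 = 22
t = (x̄ - μ₀) / (s/√n) = (64.64 - 62) / (19.59/√23) = 0.646
p-value = 0.5248

Since p-value > α = 0.1, we fail to reject H₀.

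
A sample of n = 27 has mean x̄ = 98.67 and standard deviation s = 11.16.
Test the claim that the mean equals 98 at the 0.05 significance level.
One-sample t-test:
H₀: μ = 98
H₁: μ ≠ 98
df = n - 1 = 26
t = (x̄ - μ₀) / (s/√n) = (98.67 - 98) / (11.16/√27) = 0.312
p-value = 0.7576

Since p-value > α = 0.05, we fail to reject H₀.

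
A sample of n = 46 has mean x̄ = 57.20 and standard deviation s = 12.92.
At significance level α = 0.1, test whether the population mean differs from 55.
One-sample t-test:
H₀: μ = 55
H₁: μ ≠ 55
df = n - 1 = 45
t = (x̄ - μ₀) / (s/√n) = (57.20 - 55) / (12.92/√46) = 1.155
p-value = 0.2542

Since p-value > α = 0.1, we fail to reject H₀.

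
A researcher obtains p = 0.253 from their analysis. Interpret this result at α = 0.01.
Since p = 0.253 > α = 0.01, fail to reject H₀.
There is insufficient evidence to reject the null hypothesis; the result is not statistically significant at the 0.01 level.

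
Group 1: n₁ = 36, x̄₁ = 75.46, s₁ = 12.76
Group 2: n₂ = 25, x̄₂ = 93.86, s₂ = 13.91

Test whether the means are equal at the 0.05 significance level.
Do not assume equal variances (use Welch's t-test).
Welch's two-sample t-test:
H₀: μ₁ = μ₂
H₁: μ₁ ≠ μ₂
s₁²/n₁ = 12.76²/36 = 4.5227,  s₂²/n₂ = 13.91²/25 = 7.7395
SE = √(s₁²/n₁ + s₂²/n₂) = √(4.5227 + 7.7395) = 3.5017
df (Welch-Satterthwaite) = (s₁²/n₁ + s₂²/n₂)² / [(s₁²/n₁)²/(n₁-1) + (s₂²/n₂)²/(n₂-1)] ≈ 48.81
t = (x̄₁ - x̄₂) / SE = (75.46 - 93.86) / 3.5017 = -18.40 / 3.5017 = -5.255
p-value < 0.0001

Since p-value < α = 0.05, we reject H₀.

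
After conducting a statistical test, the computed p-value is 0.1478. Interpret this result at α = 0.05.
Since p = 0.1478 > α = 0.05, fail to reject H₀.
There is insufficient evidence to reject the null hypothesis; the result is not statistically significant at the 0.05 level.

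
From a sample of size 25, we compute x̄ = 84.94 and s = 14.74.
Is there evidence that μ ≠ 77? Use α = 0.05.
One-sample t-test:
H₀: μ = 77
H₁: μ ≠ 77
df = n - 1 = 24
t = (x̄ - μ₀) / (s/√n) = (84.94 - 77) / (14.74/√25) = 2.693
p-value = 0.0127

Since p-value < α = 0.05, we reject H₀.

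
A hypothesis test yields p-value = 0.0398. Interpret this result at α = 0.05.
Since p = 0.0398 < α = 0.05, reject H₀.
There is sufficient evidence to reject the null hypothesis; the result is statistically significant at the 0.05 level.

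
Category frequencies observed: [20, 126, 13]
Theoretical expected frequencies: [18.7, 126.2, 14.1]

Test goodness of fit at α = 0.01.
Chi-square goodness of fit test:
H₀: observed counts match expected distribution
H₁: observed counts differ from expected distribution
df = k - 1 = 2
χ² = Σ(O - E)²/E
   = (20 - 18.7)²/18.7 + (126 - 126.2)²/126.2 + (13 - 14.1)²/14.1
   = 0.090 + 0.000 + 0.086
   = 0.18
p-value = 0.9155

Since p-value > α = 0.01, we fail to reject H₀.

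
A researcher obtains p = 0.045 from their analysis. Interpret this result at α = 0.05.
Since p = 0.045 < α = 0.05, reject H₀.
There is sufficient evidence to reject the null hypothesis; the result is statistically significant at the 0.05 level.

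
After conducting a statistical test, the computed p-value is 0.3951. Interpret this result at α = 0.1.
Since p = 0.3951 > α = 0.1, fail to reject H₀.
There is insufficient evidence to reject the null hypothesis; the result is not statistically significant at the 0.1 level.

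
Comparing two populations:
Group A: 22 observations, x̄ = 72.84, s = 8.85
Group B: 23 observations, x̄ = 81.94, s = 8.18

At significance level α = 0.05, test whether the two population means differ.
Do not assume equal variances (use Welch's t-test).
Welch's two-sample t-test:
H₀: μ₁ = μ₂
H₁: μ₁ ≠ μ₂
s₁²/n₁ = 8.85²/22 = 3.5601,  s₂²/n₂ = 8.18²/23 = 2.9092
SE = √(s₁²/n₁ + s₂²/n₂) = √(3.5601 + 2.9092) = 2.5435
df (Welch-Satterthwaite) = (s₁²/n₁ + s₂²/n₂)² / [(s₁²/n₁)²/(n₁-1) + (s₂²/n₂)²/(n₂-1)] ≈ 42.35
t = (x̄₁ - x̄₂) / SE = (72.84 - 81.94) / 2.5435 = -9.10 / 2.5435 = -3.578
p-value = 0.0009

Since p-value < α = 0.05, we reject H₀.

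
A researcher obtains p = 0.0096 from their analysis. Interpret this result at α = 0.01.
Since p = 0.0096 < α = 0.01, reject H₀.
There is sufficient evidence to reject the null hypothesis; the result is statistically significant at the 0.01 level.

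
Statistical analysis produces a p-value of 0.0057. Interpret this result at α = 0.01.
Since p = 0.0057 < α = 0.01, reject H₀.
There is sufficient evidence to reject the null hypothesis; the result is statistically significant at the 0.01 level.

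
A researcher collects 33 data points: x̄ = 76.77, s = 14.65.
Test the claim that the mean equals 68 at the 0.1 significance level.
One-sample t-test:
H₀: μ = 68
H₁: μ ≠ 68
df = n - 1 = 32
t = (x̄ - μ₀) / (s/√n) = (76.77 - 68) / (14.65/√33) = 3.439
p-value = 0.0016

Since p-value < α = 0.1, we reject H₀.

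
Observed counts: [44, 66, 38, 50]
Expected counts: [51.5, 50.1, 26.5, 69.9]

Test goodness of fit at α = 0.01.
Chi-square goodness of fit test:
H₀: observed counts match expected distribution
H₁: observed counts differ from expected distribution
df = k - 1 = 3
χ² = Σ(O - E)²/E
   = (44 - 51.5)²/51.5 + (66 - 50.1)²/50.1 + (38 - 26.5)²/26.5 + (50 - 69.9)²/69.9
   = 1.092 + 5.046 + 4.991 + 5.665
   = 16.79
p-value = 0.0008

Since p-value < α = 0.01, we reject H₀.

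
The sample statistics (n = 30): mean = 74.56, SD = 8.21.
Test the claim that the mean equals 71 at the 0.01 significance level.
One-sample t-test:
H₀: μ = 71
H₁: μ ≠ 71
df = n - 1 = 29
t = (x̄ - μ₀) / (s/√n) = (74.56 - 71) / (8.21/√30) = 2.375
p-value = 0.0244

Since p-value > α = 0.01, we fail to reject H₀.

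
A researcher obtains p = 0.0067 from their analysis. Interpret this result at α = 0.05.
Since p = 0.0067 < α = 0.05, reject H₀.
There is sufficient evidence to reject the null hypothesis; the result is statistically significant at the 0.05 level.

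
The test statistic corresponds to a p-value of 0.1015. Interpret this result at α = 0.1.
Since p = 0.1015 > α = 0.1, fail to reject H₀.
There is insufficient evidence to reject the null hypothesis; the result is not statistically significant at the 0.1 level.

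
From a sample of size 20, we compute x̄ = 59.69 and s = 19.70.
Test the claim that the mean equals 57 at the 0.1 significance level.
One-sample t-test:
H₀: μ = 57
H₁: μ ≠ 57
df = n - 1 = 19
t = (x̄ - μ₀) / (s/√n) = (59.69 - 57) / (19.70/√20) = 0.611
p-value = 0.5487

Since p-value > α = 0.1, we fail to reject H₀.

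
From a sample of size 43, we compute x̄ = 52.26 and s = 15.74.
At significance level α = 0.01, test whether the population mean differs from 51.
One-sample t-test:
H₀: μ = 51
H₁: μ ≠ 51
df = n - 1 = 42
t = (x̄ - μ₀) / (s/√n) = (52.26 - 51) / (15.74/√43) = 0.525
p-value = 0.6024

Since p-value > α = 0.01, we fail to reject H₀.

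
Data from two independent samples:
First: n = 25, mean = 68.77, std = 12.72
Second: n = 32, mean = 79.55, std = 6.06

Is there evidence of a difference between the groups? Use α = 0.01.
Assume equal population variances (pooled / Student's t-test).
Student's two-sample t-test (equal variances):
H₀: μ₁ = μ₂
H₁: μ₁ ≠ μ₂
df = n₁ + n₂ - 2 = 55
Pooled variance s_p² = [(n₁-1)s₁² + (n₂-1)s₂²] / (n₁ + n₂ - 2) = [(24)(12.72²) + (31)(6.06²)] / 55 = 91.3017
SE = √(s_p²(1/n₁ + 1/n₂)) = √(91.3017 × (1/25 + 1/32)) = 2.5505
t = (x̄₁ - x̄₂) / SE = (68.77 - 79.55) / 2.5505 = -10.78 / 2.5505 = -4.227
p-value = 0.0001

Since p-value < α = 0.01, we reject H₀.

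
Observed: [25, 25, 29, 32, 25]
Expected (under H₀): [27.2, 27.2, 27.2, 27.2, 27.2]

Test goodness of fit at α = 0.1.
Chi-square goodness of fit test:
H₀: observed counts match expected distribution
H₁: observed counts differ from expected distribution
df = k - 1 = 4
χ² = Σ(O - E)²/E
   = (25 - 27.2)²/27.2 + (25 - 27.2)²/27.2 + (29 - 27.2)²/27.2 + (32 - 27.2)²/27.2 + (25 - 27.2)²/27.2
   = 0.178 + 0.178 + 0.119 + 0.847 + 0.178
   = 1.50
p-value = 0.8266

Since p-value > α = 0.1, we fail to reject H₀.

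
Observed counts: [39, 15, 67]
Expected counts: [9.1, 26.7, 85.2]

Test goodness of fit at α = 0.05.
Chi-square goodness of fit test:
H₀: observed counts match expected distribution
H₁: observed counts differ from expected distribution
df = k - 1 = 2
χ² = Σ(O - E)²/E
   = (39 - 9.1)²/9.1 + (15 - 26.7)²/26.7 + (67 - 85.2)²/85.2
   = 98.243 + 5.127 + 3.888
   = 107.26
p-value < 0.0001

Since p-value < α = 0.05, we reject H₀.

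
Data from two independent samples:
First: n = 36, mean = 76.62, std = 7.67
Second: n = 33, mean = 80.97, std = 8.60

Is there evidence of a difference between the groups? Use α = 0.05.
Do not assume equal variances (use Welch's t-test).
Welch's two-sample t-test:
H₀: μ₁ = μ₂
H₁: μ₁ ≠ μ₂
s₁²/n₁ = 7.67²/36 = 1.6341,  s₂²/n₂ = 8.60²/33 = 2.2412
SE = √(s₁²/n₁ + s₂²/n₂) = √(1.6341 + 2.2412) = 1.9686
df (Welch-Satterthwaite) = (s₁²/n₁ + s₂²/n₂)² / [(s₁²/n₁)²/(n₁-1) + (s₂²/n₂)²/(n₂-1)] ≈ 64.38
t = (x̄₁ - x̄₂) / SE = (76.62 - 80.97) / 1.9686 = -4.35 / 1.9686 = -2.210
p-value = 0.0307

Since p-value < α = 0.05, we reject H₀.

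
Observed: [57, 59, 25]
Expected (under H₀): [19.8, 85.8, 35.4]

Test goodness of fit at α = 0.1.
Chi-square goodness of fit test:
H₀: observed counts match expected distribution
H₁: observed counts differ from expected distribution
df = k - 1 = 2
χ² = Σ(O - E)²/E
   = (57 - 19.8)²/19.8 + (59 - 85.8)²/85.8 + (25 - 35.4)²/35.4
   = 69.891 + 8.371 + 3.055
   = 81.32
p-value < 0.0001

Since p-value < α = 0.1, we reject H₀.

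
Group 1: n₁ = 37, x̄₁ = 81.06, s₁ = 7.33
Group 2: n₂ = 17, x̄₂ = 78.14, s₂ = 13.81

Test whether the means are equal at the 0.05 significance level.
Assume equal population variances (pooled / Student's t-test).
Student's two-sample t-test (equal variances):
H₀: μ₁ = μ₂
H₁: μ₁ ≠ μ₂
df = n₁ + n₂ - 2 = 52
Pooled variance s_p² = [(n₁-1)s₁² + (n₂-1)s₂²] / (n₁ + n₂ - 2) = [(36)(7.33²) + (16)(13.81²)] / 52 = 95.8788
SE = √(s_p²(1/n₁ + 1/n₂)) = √(95.8788 × (1/37 + 1/17)) = 2.8690
t = (x̄₁ - x̄₂) / SE = (81.06 - 78.14) / 2.8690 = 2.92 / 2.8690 = 1.018
p-value = 0.3135

Since p-value > α = 0.05, we fail to reject H₀.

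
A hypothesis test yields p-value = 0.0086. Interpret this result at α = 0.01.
Since p = 0.0086 < α = 0.01, reject H₀.
There is sufficient evidence to reject the null hypothesis; the result is statistically significant at the 0.01 level.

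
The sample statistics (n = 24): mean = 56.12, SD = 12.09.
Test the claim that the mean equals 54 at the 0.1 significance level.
One-sample t-test:
H₀: μ = 54
H₁: μ ≠ 54
df = n - 1 = 23
t = (x̄ - μ₀) / (s/√n) = (56.12 - 54) / (12.09/√24) = 0.859
p-value = 0.3992

Since p-value > α = 0.1, we fail to reject H₀.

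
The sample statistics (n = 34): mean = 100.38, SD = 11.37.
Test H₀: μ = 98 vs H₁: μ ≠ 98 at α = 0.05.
One-sample t-test:
H₀: μ = 98
H₁: μ ≠ 98
df = n - 1 = 33
t = (x̄ - μ₀) / (s/√n) = (100.38 - 98) / (11.37/√34) = 1.221
p-value = 0.2309

Since p-value > α = 0.05, we fail to reject H₀.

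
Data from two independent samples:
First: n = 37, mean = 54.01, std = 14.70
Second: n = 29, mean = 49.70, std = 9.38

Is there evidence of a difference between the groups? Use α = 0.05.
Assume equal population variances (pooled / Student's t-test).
Student's two-sample t-test (equal variances):
H₀: μ₁ = μ₂
H₁: μ₁ ≠ μ₂
df = n₁ + n₂ - 2 = 64
Pooled variance s_p² = [(n₁-1)s₁² + (n₂-1)s₂²] / (n₁ + n₂ - 2) = [(36)(14.70²) + (28)(9.38²)] / 64 = 160.0438
SE = √(s_p²(1/n₁ + 1/n₂)) = √(160.0438 × (1/37 + 1/29)) = 3.1376
t = (x̄₁ - x̄₂) / SE = (54.01 - 49.70) / 3.1376 = 4.31 / 3.1376 = 1.374
p-value = 0.1743

Since p-value > α = 0.05, we fail to reject H₀.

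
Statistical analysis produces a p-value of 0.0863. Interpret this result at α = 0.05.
Since p = 0.0863 > α = 0.05, fail to reject H₀.
There is insufficient evidence to reject the null hypothesis; the result is not statistically significant at the 0.05 level.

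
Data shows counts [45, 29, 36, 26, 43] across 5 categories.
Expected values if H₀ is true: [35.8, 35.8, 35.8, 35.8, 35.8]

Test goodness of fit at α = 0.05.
Chi-square goodness of fit test:
H₀: observed counts match expected distribution
H₁: observed counts differ from expected distribution
df = k - 1 = 4
χ² = Σ(O - E)²/E
   = (45 - 35.8)²/35.8 + (29 - 35.8)²/35.8 + (36 - 35.8)²/35.8 + (26 - 35.8)²/35.8 + (43 - 35.8)²/35.8
   = 2.364 + 1.292 + 0.001 + 2.683 + 1.448
   = 7.79
p-value = 0.0997

Since p-value > α = 0.05, we fail to reject H₀.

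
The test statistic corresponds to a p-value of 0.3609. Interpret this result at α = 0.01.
Since p = 0.3609 > α = 0.01, fail to reject H₀.
There is insufficient evidence to reject the null hypothesis; the result is not statistically significant at the 0.01 level.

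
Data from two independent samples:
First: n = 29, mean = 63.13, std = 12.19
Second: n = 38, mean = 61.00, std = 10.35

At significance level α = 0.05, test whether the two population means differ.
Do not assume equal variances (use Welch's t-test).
Welch's two-sample t-test:
H₀: μ₁ = μ₂
H₁: μ₁ ≠ μ₂
s₁²/n₁ = 12.19²/29 = 5.1240,  s₂²/n₂ = 10.35²/38 = 2.8190
SE = √(s₁²/n₁ + s₂²/n₂) = √(5.1240 + 2.8190) = 2.8183
df (Welch-Satterthwaite) = (s₁²/n₁ + s₂²/n₂)² / [(s₁²/n₁)²/(n₁-1) + (s₂²/n₂)²/(n₂-1)] ≈ 54.74
t = (x̄₁ - x̄₂) / SE = (63.13 - 61.00) / 2.8183 = 2.13 / 2.8183 = 0.756
p-value = 0.4530

Since p-value > α = 0.05, we fail to reject H₀.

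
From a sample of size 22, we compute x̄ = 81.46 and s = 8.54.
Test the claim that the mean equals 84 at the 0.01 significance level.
One-sample t-test:
H₀: μ = 84
H₁: μ ≠ 84
df = n - 1 = 21
t = (x̄ - μ₀) / (s/√n) = (81.46 - 84) / (8.54/√22) = -1.395
p-value = 0.1776

Since p-value > α = 0.01, we fail to reject H₀.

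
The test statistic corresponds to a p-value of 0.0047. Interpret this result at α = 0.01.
Since p = 0.0047 < α = 0.01, reject H₀.
There is sufficient evidence to reject the null hypothesis; the result is statistically significant at the 0.01 level.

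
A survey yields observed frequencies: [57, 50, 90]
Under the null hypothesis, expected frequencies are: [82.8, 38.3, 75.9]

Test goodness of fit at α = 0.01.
Chi-square goodness of fit test:
H₀: observed counts match expected distribution
H₁: observed counts differ from expected distribution
df = k - 1 = 2
χ² = Σ(O - E)²/E
   = (57 - 82.8)²/82.8 + (50 - 38.3)²/38.3 + (90 - 75.9)²/75.9
   = 8.039 + 3.574 + 2.619
   = 14.23
p-value = 0.0008

Since p-value < α = 0.01, we reject H₀.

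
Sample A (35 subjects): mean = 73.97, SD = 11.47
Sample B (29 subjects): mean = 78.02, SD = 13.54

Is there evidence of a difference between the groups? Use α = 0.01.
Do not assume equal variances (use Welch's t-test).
Welch's two-sample t-test:
H₀: μ₁ = μ₂
H₁: μ₁ ≠ μ₂
s₁²/n₁ = 11.47²/35 = 3.7589,  s₂²/n₂ = 13.54²/29 = 6.3218
SE = √(s₁²/n₁ + s₂²/n₂) = √(3.7589 + 6.3218) = 3.1750
df (Welch-Satterthwaite) = (s₁²/n₁ + s₂²/n₂)² / [(s₁²/n₁)²/(n₁-1) + (s₂²/n₂)²/(n₂-1)] ≈ 55.14
t = (x̄₁ - x̄₂) / SE = (73.97 - 78.02) / 3.1750 = -4.05 / 3.1750 = -1.276
p-value = 0.2074

Since p-value > α = 0.01, we fail to reject H₀.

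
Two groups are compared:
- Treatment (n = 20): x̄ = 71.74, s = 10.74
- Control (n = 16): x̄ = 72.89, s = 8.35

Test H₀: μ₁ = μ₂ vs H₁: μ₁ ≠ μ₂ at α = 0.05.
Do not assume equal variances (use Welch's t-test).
Welch's two-sample t-test:
H₀: μ₁ = μ₂
H₁: μ₁ ≠ μ₂
s₁²/n₁ = 10.74²/20 = 5.7674,  s₂²/n₂ = 8.35²/16 = 4.3577
SE = √(s₁²/n₁ + s₂²/n₂) = √(5.7674 + 4.3577) = 3.1820
df (Welch-Satterthwaite) = (s₁²/n₁ + s₂²/n₂)² / [(s₁²/n₁)²/(n₁-1) + (s₂²/n₂)²/(n₂-1)] ≈ 33.98
t = (x̄₁ - x̄₂) / SE = (71.74 - 72.89) / 3.1820 = -1.15 / 3.1820 = -0.361
p-value = 0.7200

Since p-value > α = 0.05, we fail to reject H₀.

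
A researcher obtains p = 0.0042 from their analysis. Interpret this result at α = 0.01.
Since p = 0.0042 < α = 0.01, reject H₀.
There is sufficient evidence to reject the null hypothesis; the result is statistically significant at the 0.01 level.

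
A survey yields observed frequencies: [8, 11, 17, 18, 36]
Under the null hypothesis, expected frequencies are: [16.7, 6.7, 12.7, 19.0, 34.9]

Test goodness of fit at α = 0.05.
Chi-square goodness of fit test:
H₀: observed counts match expected distribution
H₁: observed counts differ from expected distribution
df = k - 1 = 4
χ² = Σ(O - E)²/E
   = (8 - 16.7)²/16.7 + (11 - 6.7)²/6.7 + (17 - 12.7)²/12.7 + (18 - 19.0)²/19.0 + (36 - 34.9)²/34.9
   = 4.532 + 2.760 + 1.456 + 0.053 + 0.035
   = 8.84
p-value = 0.0654

Since p-value > α = 0.05, we fail to reject H₀.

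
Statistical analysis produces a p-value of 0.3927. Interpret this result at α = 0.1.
Since p = 0.3927 > α = 0.1, fail to reject H₀.
There is insufficient evidence to reject the null hypothesis; the result is not statistically significant at the 0.1 level.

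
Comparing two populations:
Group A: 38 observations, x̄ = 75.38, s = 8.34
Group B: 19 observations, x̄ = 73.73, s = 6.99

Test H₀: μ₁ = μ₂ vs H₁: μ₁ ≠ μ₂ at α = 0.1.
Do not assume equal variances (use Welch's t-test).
Welch's two-sample t-test:
H₀: μ₁ = μ₂
H₁: μ₁ ≠ μ₂
s₁²/n₁ = 8.34²/38 = 1.8304,  s₂²/n₂ = 6.99²/19 = 2.5716
SE = √(s₁²/n₁ + s₂²/n₂) = √(1.8304 + 2.5716) = 2.0981
df (Welch-Satterthwaite) = (s₁²/n₁ + s₂²/n₂)² / [(s₁²/n₁)²/(n₁-1) + (s₂²/n₂)²/(n₂-1)] ≈ 42.31
t = (x̄₁ - x̄₂) / SE = (75.38 - 73.73) / 2.0981 = 1.65 / 2.0981 = 0.786
p-value = 0.4360

Since p-value > α = 0.1, we fail to reject H₀.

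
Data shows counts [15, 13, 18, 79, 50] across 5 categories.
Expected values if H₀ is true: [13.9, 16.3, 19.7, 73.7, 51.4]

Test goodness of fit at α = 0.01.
Chi-square goodness of fit test:
H₀: observed counts match expected distribution
H₁: observed counts differ from expected distribution
df = k - 1 = 4
χ² = Σ(O - E)²/E
   = (15 - 13.9)²/13.9 + (13 - 16.3)²/16.3 + (18 - 19.7)²/19.7 + (79 - 73.7)²/73.7 + (50 - 51.4)²/51.4
   = 0.087 + 0.668 + 0.147 + 0.381 + 0.038
   = 1.32
p-value = 0.8578

Since p-value > α = 0.01, we fail to reject H₀.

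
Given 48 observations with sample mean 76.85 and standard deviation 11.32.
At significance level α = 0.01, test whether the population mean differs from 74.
One-sample t-test:
H₀: μ = 74
H₁: μ ≠ 74
df = n - 1 = 47
t = (x̄ - μ₀) / (s/√n) = (76.85 - 74) / (11.32/√48) = 1.744
p-value = 0.0876

Since p-value > α = 0.01, we fail to reject H₀.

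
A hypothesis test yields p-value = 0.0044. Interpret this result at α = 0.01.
Since p = 0.0044 < α = 0.01, reject H₀.
There is sufficient evidence to reject the null hypothesis; the result is statistically significant at the 0.01 level.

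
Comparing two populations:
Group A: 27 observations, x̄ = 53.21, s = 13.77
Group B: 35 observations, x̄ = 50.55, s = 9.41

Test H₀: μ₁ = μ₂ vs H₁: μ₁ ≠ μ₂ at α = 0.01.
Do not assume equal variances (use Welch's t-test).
Welch's two-sample t-test:
H₀: μ₁ = μ₂
H₁: μ₁ ≠ μ₂
s₁²/n₁ = 13.77²/27 = 7.0227,  s₂²/n₂ = 9.41²/35 = 2.5299
SE = √(s₁²/n₁ + s₂²/n₂) = √(7.0227 + 2.5299) = 3.0907
df (Welch-Satterthwaite) = (s₁²/n₁ + s₂²/n₂)² / [(s₁²/n₁)²/(n₁-1) + (s₂²/n₂)²/(n₂-1)] ≈ 43.76
t = (x̄₁ - x̄₂) / SE = (53.21 - 50.55) / 3.0907 = 2.66 / 3.0907 = 0.861
p-value = 0.3941

Since p-value > α = 0.01, we fail to reject H₀.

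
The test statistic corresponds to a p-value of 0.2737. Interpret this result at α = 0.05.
Since p = 0.2737 > α = 0.05, fail to reject H₀.
There is insufficient evidence to reject the null hypothesis; the result is not statistically significant at the 0.05 level.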